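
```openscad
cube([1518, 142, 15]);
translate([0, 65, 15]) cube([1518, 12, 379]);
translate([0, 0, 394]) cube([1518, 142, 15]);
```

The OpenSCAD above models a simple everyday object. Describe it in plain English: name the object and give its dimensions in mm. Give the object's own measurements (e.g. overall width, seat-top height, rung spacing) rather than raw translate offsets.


An I-beam lying along x, 1518 mm long. Overall section height 409 mm. Two flanges 142 mm wide (y) and 15 mm thick, one on the floor and one at the top; a web 12 mm thick runs between them, centred on the flange width.


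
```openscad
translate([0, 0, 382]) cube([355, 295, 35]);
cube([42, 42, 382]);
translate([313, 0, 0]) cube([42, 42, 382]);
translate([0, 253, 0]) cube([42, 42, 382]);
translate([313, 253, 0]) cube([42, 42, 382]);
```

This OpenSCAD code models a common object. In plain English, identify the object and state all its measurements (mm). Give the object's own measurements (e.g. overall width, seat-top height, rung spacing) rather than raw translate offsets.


A four-legged stool. The seat is a 355×295×35 mm slab whose top surface is at z = 417 mm; four square legs, each 42×42 mm in cross-section, run from the floor (z = 0) to the underside of the seat, each flush with a corner of the seat.


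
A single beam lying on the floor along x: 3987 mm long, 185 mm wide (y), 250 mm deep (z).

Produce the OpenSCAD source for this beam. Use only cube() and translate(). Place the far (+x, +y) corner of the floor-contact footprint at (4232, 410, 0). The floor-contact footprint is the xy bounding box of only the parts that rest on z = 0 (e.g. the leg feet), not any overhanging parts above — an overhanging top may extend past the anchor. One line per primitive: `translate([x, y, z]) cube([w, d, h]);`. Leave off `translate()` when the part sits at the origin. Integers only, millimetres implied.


translate([245, 225, 0]) cube([3987, 185, 250]);


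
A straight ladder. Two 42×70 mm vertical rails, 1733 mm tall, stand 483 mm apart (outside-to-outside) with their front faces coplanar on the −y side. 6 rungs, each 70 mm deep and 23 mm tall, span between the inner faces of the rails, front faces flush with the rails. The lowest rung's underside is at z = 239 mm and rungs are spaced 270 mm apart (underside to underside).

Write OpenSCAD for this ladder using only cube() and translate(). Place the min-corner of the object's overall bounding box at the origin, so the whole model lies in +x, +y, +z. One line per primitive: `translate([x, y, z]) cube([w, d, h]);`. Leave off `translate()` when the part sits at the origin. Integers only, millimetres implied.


// rung span = 483 - 2*42 = 399
// rung[k] z = 239 + k*270
cube([42, 70, 1733]);
translate([441, 0, 0]) cube([42, 70, 1733]);
translate([42, 0, 239]) cube([399, 70, 23]);
translate([42, 0, 509]) cube([399, 70, 23]);
translate([42, 0, 779]) cube([399, 70, 23]);
translate([42, 0, 1049]) cube([399, 70, 23]);
translate([42, 0, 1319]) cube([399, 70, 23]);
translate([42, 0, 1589]) cube([399, 70, 23]);


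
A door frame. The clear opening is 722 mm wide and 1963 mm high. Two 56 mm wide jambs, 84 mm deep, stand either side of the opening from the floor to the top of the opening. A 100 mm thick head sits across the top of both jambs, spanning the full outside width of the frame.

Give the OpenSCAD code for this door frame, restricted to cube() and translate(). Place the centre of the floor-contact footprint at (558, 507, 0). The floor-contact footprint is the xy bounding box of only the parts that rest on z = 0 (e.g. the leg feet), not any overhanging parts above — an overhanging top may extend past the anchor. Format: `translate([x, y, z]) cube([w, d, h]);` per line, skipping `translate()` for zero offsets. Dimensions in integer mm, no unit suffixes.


translate([141, 465, 0]) cube([56, 84, 1963]);
translate([919, 465, 0]) cube([56, 84, 1963]);
translate([141, 465, 1963]) cube([834, 84, 100]);


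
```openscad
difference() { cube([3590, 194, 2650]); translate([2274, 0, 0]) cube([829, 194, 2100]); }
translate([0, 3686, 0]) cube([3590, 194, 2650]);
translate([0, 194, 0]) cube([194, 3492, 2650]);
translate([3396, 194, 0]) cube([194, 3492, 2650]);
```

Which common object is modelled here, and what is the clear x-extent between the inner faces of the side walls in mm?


A single room. The interior width is 3202 mm.

Four walls enclosing a rectangle with a door in the front wall — a room. Outside width 3590 minus two 194 mm walls gives 3202 mm.


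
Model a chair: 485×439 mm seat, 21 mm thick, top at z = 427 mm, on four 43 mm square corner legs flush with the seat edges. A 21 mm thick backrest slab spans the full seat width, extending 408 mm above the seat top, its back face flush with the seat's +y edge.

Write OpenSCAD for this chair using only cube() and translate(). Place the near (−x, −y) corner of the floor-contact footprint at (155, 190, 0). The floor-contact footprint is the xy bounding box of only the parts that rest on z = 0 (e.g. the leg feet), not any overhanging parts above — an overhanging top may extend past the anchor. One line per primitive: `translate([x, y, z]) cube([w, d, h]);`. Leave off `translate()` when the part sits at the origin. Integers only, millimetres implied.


// leg_h = 427 - 21 = 406
translate([155, 190, 406]) cube([485, 439, 21]);
translate([155, 190, 0]) cube([43, 43, 406]);
translate([597, 190, 0]) cube([43, 43, 406]);
translate([155, 586, 0]) cube([43, 43, 406]);
translate([597, 586, 0]) cube([43, 43, 406]);
translate([155, 608, 427]) cube([485, 21, 408]);


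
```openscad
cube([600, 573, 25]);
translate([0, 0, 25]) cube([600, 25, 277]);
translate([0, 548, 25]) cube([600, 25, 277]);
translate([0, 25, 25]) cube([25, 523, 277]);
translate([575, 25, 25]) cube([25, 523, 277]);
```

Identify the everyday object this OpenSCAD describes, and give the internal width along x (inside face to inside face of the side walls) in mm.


An open box. The internal width is 550 mm.

A 600×573 base slab with four walls standing on it — an open box. The base is 600 mm wide and the walls are 25 mm thick, so the internal width is 600 − 2 × 25 = 550 mm.


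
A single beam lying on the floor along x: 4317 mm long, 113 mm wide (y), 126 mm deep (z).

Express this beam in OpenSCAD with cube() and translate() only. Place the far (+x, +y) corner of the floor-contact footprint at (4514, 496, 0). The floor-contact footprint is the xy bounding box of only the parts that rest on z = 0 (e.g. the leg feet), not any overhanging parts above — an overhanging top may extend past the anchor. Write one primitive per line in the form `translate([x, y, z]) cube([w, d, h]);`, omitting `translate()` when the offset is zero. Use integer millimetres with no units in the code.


translate([197, 383, 0]) cube([4317, 113, 126]);


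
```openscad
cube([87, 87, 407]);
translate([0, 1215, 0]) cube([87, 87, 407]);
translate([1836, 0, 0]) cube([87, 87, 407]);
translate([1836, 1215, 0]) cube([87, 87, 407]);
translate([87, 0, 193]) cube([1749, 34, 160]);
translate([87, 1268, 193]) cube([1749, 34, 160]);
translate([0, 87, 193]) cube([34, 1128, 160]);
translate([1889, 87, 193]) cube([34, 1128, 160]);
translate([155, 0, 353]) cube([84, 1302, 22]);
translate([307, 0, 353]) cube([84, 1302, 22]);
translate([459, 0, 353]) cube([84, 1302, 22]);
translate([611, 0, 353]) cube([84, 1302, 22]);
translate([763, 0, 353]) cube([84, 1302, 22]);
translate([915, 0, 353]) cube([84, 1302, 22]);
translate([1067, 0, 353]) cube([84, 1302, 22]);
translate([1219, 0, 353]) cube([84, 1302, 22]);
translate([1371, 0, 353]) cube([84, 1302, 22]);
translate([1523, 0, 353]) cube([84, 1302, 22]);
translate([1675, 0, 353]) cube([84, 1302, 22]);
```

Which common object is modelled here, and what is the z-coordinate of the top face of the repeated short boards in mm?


A bed frame. The slat-top height is 375 mm.

Four posts, four rails, and a row of slats — a bed frame. Slats sit on the rails at z = 193 + 160 = 353; with slat thickness 22, the top is 375 mm.


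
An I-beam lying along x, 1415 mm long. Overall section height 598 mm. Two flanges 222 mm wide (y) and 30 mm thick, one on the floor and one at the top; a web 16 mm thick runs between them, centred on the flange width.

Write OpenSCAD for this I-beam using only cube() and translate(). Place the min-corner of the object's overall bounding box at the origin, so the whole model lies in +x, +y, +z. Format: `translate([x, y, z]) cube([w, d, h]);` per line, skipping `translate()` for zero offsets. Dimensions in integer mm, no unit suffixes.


cube([1415, 222, 30]);
translate([0, 103, 30]) cube([1415, 16, 538]);
translate([0, 0, 568]) cube([1415, 222, 30]);


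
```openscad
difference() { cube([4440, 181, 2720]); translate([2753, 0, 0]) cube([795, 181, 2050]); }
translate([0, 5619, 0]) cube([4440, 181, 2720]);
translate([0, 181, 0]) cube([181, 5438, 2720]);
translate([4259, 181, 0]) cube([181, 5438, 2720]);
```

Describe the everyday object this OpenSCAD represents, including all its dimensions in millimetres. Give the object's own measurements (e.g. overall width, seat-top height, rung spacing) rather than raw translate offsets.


A single room: four walls, each 2720 mm tall and 181 mm thick, enclosing an outside footprint 4440×5800 mm (x × y), no floor or roof. The front and back walls (−y and +y sides) run the full x-width; the side walls fit between their inner faces. A door opening 795 mm wide and 2050 mm tall is cut through the front wall from the floor up, its −x edge 2753 mm from the wall's −x end.


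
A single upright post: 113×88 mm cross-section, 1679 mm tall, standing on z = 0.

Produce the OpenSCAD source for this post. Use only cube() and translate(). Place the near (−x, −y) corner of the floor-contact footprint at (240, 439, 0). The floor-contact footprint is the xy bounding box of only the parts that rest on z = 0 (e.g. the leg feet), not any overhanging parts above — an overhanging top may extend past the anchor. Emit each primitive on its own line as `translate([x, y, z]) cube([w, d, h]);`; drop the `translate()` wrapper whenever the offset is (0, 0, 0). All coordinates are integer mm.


translate([240, 439, 0]) cube([113, 88, 1679]);


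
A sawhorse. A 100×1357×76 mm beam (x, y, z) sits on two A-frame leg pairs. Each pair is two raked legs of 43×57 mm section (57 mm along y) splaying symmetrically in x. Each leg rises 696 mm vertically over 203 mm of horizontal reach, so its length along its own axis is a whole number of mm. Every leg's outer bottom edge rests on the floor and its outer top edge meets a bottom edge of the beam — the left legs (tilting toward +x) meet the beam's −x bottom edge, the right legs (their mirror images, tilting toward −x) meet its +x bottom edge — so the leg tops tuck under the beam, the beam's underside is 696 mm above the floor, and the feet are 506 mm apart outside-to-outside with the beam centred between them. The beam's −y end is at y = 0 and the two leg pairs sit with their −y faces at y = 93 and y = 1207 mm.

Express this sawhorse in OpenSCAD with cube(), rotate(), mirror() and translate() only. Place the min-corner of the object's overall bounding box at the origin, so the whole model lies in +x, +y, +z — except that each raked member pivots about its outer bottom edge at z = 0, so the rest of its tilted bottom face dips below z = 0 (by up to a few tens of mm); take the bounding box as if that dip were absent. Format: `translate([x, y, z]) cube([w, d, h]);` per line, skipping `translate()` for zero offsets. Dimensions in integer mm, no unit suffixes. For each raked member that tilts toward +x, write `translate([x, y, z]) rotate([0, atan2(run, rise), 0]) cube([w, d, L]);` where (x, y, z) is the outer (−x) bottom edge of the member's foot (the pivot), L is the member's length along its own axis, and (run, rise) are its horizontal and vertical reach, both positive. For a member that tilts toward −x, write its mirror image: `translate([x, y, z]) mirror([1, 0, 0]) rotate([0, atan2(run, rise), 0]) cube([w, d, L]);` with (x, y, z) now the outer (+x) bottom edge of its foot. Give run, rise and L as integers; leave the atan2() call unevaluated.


translate([203, 0, 696]) cube([100, 1357, 76]);
translate([0, 93, 0]) rotate([0, atan2(203, 696), 0]) cube([43, 57, 725]);
translate([506, 93, 0]) mirror([1, 0, 0]) rotate([0, atan2(203, 696), 0]) cube([43, 57, 725]);
translate([0, 1207, 0]) rotate([0, atan2(203, 696), 0]) cube([43, 57, 725]);
translate([506, 1207, 0]) mirror([1, 0, 0]) rotate([0, atan2(203, 696), 0]) cube([43, 57, 725]);


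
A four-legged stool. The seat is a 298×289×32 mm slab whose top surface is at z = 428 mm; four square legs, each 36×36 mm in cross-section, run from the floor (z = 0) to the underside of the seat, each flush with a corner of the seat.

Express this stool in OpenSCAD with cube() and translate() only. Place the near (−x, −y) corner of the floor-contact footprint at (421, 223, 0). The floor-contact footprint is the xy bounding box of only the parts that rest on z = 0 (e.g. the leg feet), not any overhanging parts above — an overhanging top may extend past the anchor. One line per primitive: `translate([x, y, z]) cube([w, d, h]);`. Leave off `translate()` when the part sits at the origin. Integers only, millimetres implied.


translate([421, 223, 396]) cube([298, 289, 32]);
translate([421, 223, 0]) cube([36, 36, 396]);
translate([683, 223, 0]) cube([36, 36, 396]);
translate([421, 476, 0]) cube([36, 36, 396]);
translate([683, 476, 0]) cube([36, 36, 396]);


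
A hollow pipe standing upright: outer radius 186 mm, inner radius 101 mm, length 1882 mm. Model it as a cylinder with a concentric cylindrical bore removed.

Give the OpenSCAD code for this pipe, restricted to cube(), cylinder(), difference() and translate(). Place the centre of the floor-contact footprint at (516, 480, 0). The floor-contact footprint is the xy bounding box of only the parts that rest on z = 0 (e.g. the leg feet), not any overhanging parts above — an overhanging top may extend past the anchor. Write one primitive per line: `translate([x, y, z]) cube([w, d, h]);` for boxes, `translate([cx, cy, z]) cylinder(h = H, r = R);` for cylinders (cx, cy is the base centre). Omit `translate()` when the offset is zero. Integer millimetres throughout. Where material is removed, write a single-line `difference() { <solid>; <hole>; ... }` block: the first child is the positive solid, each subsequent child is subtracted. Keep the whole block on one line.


difference() { translate([516, 480, 0]) cylinder(h = 1882, r = 186); translate([516, 480, 0]) cylinder(h = 1882, r = 101); }


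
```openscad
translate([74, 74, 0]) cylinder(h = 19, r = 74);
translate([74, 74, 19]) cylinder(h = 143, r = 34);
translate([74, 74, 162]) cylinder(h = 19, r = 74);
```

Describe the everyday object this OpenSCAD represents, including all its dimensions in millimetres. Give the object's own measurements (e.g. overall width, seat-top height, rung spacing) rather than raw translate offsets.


A spool: two coaxial disc flanges of radius 74 mm and thickness 19 mm, joined by a core cylinder of radius 34 mm and height 143 mm. The lower flange rests on z = 0 and the three cylinders share a vertical axis.


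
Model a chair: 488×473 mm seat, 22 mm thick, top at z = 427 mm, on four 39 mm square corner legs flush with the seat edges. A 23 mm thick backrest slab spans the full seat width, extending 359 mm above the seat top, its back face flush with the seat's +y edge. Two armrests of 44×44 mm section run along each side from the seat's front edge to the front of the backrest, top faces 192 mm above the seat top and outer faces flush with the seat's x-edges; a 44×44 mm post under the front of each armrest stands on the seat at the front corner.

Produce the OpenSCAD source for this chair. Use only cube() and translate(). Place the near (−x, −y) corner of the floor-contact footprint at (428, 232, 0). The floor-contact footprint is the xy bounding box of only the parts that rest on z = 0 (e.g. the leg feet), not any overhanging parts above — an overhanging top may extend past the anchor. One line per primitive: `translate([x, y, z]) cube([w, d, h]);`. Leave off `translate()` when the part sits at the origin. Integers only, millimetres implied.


translate([428, 232, 405]) cube([488, 473, 22]);
translate([428, 232, 0]) cube([39, 39, 405]);
translate([877, 232, 0]) cube([39, 39, 405]);
translate([428, 666, 0]) cube([39, 39, 405]);
translate([877, 666, 0]) cube([39, 39, 405]);
translate([428, 682, 427]) cube([488, 23, 359]);
translate([428, 232, 575]) cube([44, 450, 44]);
translate([872, 232, 575]) cube([44, 450, 44]);
translate([428, 232, 427]) cube([44, 44, 148]);
translate([872, 232, 427]) cube([44, 44, 148]);


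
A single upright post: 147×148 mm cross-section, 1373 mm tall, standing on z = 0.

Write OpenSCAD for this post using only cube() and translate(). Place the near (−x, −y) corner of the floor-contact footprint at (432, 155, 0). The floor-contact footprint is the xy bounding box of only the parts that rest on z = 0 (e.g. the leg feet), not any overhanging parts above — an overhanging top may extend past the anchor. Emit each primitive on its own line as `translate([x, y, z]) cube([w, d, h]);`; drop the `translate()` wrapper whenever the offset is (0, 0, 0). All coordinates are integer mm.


translate([432, 155, 0]) cube([147, 148, 1373]);


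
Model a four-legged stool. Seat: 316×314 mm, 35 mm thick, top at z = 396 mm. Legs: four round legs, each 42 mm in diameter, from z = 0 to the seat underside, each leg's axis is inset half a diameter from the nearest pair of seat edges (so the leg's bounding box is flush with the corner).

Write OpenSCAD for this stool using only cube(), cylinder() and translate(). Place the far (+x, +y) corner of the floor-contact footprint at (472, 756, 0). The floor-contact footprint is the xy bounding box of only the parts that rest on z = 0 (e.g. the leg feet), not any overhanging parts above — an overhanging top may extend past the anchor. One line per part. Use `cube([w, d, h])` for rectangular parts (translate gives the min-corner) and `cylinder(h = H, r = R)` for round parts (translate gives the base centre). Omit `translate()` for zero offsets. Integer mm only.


translate([156, 442, 361]) cube([316, 314, 35]);
translate([177, 463, 0]) cylinder(h = 361, r = 21);
translate([451, 463, 0]) cylinder(h = 361, r = 21);
translate([177, 735, 0]) cylinder(h = 361, r = 21);
translate([451, 735, 0]) cylinder(h = 361, r = 21);


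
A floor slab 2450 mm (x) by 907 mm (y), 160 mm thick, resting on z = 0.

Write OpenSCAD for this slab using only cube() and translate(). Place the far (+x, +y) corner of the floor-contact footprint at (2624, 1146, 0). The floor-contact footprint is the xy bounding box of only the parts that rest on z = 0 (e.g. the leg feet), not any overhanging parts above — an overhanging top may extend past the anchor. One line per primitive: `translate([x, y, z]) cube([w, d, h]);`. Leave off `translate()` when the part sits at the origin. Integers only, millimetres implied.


translate([174, 239, 0]) cube([2450, 907, 160]);


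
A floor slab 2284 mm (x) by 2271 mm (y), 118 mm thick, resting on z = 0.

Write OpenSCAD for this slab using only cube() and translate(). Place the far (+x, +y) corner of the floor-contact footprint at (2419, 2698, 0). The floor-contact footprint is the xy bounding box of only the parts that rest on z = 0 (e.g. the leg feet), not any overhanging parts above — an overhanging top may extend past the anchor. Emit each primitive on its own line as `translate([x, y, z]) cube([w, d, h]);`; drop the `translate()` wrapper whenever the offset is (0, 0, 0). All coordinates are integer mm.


translate([135, 427, 0]) cube([2284, 2271, 118]);


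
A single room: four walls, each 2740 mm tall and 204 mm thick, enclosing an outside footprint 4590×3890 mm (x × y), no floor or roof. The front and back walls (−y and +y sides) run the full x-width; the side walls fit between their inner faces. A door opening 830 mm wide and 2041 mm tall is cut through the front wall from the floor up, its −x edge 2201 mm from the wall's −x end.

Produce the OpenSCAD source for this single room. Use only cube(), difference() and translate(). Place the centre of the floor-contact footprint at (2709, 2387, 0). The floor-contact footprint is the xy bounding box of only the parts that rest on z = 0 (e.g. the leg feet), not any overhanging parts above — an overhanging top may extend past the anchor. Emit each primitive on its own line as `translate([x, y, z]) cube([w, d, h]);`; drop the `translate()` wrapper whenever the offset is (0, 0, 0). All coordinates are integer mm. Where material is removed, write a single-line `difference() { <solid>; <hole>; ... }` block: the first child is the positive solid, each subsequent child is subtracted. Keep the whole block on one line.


difference() { translate([414, 442, 0]) cube([4590, 204, 2740]); translate([2615, 442, 0]) cube([830, 204, 2041]); }
translate([414, 4128, 0]) cube([4590, 204, 2740]);
translate([414, 646, 0]) cube([204, 3482, 2740]);
translate([4800, 646, 0]) cube([204, 3482, 2740]);


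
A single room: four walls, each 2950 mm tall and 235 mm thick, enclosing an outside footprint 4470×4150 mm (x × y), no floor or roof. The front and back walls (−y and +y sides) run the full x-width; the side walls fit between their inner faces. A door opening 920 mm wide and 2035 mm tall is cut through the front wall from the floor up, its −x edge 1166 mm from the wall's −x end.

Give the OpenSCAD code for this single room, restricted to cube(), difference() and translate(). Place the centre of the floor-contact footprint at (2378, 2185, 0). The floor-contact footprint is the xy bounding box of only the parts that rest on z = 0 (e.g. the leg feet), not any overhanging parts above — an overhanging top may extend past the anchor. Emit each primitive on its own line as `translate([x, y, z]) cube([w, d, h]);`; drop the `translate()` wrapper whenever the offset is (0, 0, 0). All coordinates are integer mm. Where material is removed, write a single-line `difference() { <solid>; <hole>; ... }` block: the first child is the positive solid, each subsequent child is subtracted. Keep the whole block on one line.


difference() { translate([143, 110, 0]) cube([4470, 235, 2950]); translate([1309, 110, 0]) cube([920, 235, 2035]); }
translate([143, 4025, 0]) cube([4470, 235, 2950]);
translate([143, 345, 0]) cube([235, 3680, 2950]);
translate([4378, 345, 0]) cube([235, 3680, 2950]);


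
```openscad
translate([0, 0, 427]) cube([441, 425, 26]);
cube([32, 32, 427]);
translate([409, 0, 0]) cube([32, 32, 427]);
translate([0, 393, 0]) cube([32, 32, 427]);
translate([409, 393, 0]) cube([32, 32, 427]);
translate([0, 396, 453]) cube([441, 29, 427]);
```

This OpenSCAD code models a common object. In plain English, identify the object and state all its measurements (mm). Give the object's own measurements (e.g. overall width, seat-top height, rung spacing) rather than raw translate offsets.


A chair. The seat is a 441×425×26 mm slab with its top at z = 453 mm, on four 32×32 mm corner legs (flush with the seat edges, standing on z = 0). A flat backrest 29 mm thick, 427 mm tall, spans the full seat width and rises from the seat top along its +y edge, rear face flush with the rear of the seat.


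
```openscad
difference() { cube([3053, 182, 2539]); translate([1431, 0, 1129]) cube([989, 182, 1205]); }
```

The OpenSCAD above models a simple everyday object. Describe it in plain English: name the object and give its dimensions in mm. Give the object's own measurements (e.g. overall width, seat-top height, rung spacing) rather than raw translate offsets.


A wall 3053 mm long (x), 182 mm thick (y), 2539 mm tall, with a rectangular window opening cut through it. The opening is 989 mm wide and 1205 mm tall; its sill is at z = 1129 mm and its near (−x) edge is 1431 mm from the wall's −x end. The opening passes through the full wall thickness.


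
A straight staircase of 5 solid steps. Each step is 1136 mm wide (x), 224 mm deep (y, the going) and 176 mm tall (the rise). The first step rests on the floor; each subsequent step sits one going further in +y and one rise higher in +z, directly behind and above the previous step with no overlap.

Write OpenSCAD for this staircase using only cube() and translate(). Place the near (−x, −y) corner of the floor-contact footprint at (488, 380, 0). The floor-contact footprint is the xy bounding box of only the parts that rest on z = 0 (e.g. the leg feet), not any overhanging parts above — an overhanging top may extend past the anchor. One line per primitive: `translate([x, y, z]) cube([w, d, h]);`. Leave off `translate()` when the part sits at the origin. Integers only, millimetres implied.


translate([488, 380, 0]) cube([1136, 224, 176]);
translate([488, 604, 176]) cube([1136, 224, 176]);
translate([488, 828, 352]) cube([1136, 224, 176]);
translate([488, 1052, 528]) cube([1136, 224, 176]);
translate([488, 1276, 704]) cube([1136, 224, 176]);


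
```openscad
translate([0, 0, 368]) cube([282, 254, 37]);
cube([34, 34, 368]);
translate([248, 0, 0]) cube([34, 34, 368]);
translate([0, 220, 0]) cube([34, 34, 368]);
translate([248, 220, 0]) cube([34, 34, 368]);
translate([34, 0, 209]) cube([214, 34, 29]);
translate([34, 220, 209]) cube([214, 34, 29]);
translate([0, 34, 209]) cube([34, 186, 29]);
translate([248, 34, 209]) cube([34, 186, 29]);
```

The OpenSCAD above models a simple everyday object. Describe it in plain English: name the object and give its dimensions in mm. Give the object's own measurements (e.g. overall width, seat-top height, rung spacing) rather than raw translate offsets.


A simple wooden stool: a rectangular seat 282 mm (x) by 254 mm (y), 37 mm thick, top face at z = 405 mm, on four square legs, each 34×34 mm in cross-section. The legs rest on z = 0, each flush with a corner of the seat. Four stretchers, 34 mm wide and 29 mm tall, connect adjacent legs with their undersides at z = 209 mm, each running between the inner faces of the legs it joins and aligned with the legs' outer faces on the other axis.


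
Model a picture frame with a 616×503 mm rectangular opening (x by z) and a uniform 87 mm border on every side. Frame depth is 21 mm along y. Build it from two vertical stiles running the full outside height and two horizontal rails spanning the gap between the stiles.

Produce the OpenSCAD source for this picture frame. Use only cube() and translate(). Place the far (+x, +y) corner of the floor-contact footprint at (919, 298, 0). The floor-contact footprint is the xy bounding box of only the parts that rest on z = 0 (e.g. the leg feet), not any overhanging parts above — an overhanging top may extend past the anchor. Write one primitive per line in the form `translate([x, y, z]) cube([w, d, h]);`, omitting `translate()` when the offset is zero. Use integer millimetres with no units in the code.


translate([129, 277, 0]) cube([87, 21, 677]);
translate([832, 277, 0]) cube([87, 21, 677]);
translate([216, 277, 0]) cube([616, 21, 87]);
translate([216, 277, 590]) cube([616, 21, 87]);


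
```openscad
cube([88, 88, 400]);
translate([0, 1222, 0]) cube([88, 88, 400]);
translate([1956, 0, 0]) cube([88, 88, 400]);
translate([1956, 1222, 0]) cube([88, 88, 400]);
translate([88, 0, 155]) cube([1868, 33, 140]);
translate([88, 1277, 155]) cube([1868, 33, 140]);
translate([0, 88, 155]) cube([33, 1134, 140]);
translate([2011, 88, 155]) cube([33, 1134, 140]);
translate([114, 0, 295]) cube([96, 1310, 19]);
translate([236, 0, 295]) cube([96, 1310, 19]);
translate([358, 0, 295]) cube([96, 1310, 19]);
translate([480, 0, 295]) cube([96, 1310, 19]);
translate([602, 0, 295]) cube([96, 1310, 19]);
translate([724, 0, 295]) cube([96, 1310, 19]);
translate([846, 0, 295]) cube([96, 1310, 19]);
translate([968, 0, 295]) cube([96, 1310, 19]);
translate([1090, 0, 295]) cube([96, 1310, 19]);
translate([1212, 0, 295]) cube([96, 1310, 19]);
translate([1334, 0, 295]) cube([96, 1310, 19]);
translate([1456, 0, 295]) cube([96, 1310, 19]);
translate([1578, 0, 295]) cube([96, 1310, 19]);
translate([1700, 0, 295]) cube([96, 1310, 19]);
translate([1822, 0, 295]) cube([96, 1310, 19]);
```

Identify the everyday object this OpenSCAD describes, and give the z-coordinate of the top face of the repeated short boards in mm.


A bed frame. The slat-top height is 314 mm.

Four posts, four rails, and a row of slats — a bed frame. Slats sit on the rails at z = 155 + 140 = 295; with slat thickness 19, the top is 314 mm.


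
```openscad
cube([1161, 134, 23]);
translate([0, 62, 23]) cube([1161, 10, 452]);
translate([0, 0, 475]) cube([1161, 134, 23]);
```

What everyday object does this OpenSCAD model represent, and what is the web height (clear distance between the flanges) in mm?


An I-beam. The web height is 452 mm.

Two wide flanges with a thin centred web — an I-beam. Overall 498 mm minus two 23 mm flanges gives a web of 498 − 2·23 = 452 mm.


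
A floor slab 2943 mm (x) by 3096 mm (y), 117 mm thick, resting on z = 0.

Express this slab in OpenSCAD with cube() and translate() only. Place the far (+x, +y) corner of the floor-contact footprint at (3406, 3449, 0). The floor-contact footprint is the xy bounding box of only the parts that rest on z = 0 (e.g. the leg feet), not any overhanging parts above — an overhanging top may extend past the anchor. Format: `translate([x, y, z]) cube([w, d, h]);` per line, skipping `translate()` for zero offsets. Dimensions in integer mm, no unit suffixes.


translate([463, 353, 0]) cube([2943, 3096, 117]);


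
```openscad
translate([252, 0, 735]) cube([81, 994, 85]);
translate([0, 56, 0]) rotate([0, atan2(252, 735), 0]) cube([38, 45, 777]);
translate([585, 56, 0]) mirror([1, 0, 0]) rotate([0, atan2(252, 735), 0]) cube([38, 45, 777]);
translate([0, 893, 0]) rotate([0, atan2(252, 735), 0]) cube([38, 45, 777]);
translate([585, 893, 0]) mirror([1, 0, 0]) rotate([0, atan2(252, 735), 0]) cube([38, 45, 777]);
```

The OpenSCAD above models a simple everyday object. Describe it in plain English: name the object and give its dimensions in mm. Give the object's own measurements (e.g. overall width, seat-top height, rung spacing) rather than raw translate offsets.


A sawhorse. A 81×994×85 mm beam (x, y, z) sits on two A-frame leg pairs. Each pair is two raked legs of 38×45 mm section (45 mm along y) splaying symmetrically in x. Each leg rises 735 mm vertically over 252 mm of horizontal reach and is 777 mm long along its own axis. Every leg's outer bottom edge rests on the floor and its outer top edge meets a bottom edge of the beam — the left legs (tilting toward +x) meet the beam's −x bottom edge, the right legs (their mirror images, tilting toward −x) meet its +x bottom edge — so the leg tops tuck under the beam, the beam's underside is 735 mm above the floor, and the feet are 585 mm apart outside-to-outside with the beam centred between them. The two leg pairs are set in 56 mm from either end of the beam.


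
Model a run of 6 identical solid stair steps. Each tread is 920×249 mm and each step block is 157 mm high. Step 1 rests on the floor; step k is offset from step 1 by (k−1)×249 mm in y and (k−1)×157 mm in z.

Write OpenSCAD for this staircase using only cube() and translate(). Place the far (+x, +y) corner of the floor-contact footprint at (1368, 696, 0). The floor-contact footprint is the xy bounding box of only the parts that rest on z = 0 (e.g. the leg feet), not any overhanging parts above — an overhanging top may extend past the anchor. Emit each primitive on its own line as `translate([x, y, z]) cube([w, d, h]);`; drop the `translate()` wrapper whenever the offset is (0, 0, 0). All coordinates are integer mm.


translate([448, 447, 0]) cube([920, 249, 157]);
translate([448, 696, 157]) cube([920, 249, 157]);
translate([448, 945, 314]) cube([920, 249, 157]);
translate([448, 1194, 471]) cube([920, 249, 157]);
translate([448, 1443, 628]) cube([920, 249, 157]);
translate([448, 1692, 785]) cube([920, 249, 157]);


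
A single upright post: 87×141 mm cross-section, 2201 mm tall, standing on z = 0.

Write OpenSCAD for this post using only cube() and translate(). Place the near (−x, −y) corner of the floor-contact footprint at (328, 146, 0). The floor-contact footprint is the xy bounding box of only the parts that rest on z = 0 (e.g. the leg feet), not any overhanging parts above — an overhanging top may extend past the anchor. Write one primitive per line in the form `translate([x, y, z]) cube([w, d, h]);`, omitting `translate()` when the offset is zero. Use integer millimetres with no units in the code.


translate([328, 146, 0]) cube([87, 141, 2201]);


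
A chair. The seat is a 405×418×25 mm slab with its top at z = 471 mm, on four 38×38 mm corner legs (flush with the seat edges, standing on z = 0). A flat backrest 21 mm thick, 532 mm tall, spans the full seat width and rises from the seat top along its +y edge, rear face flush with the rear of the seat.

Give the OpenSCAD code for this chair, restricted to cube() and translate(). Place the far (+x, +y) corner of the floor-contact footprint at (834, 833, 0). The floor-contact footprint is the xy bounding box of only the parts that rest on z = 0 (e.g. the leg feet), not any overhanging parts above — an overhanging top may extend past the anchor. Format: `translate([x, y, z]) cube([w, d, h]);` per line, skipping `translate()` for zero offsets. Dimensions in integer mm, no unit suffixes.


// leg_h = 471 - 25 = 446
translate([429, 415, 446]) cube([405, 418, 25]);
translate([429, 415, 0]) cube([38, 38, 446]);
translate([796, 415, 0]) cube([38, 38, 446]);
translate([429, 795, 0]) cube([38, 38, 446]);
translate([796, 795, 0]) cube([38, 38, 446]);
translate([429, 812, 471]) cube([405, 21, 532]);


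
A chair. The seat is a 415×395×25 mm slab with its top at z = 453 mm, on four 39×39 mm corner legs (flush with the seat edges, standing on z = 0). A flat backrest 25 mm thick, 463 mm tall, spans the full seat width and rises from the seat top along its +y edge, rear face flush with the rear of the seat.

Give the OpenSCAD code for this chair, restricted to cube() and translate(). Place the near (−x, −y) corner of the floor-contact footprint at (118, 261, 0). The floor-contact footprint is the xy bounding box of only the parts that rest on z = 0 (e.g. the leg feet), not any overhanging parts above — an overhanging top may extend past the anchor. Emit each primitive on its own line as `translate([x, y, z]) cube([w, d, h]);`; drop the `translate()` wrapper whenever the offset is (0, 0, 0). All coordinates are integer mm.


// leg_h = 453 - 25 = 428
translate([118, 261, 428]) cube([415, 395, 25]);
translate([118, 261, 0]) cube([39, 39, 428]);
translate([494, 261, 0]) cube([39, 39, 428]);
translate([118, 617, 0]) cube([39, 39, 428]);
translate([494, 617, 0]) cube([39, 39, 428]);
translate([118, 631, 453]) cube([415, 25, 463]);


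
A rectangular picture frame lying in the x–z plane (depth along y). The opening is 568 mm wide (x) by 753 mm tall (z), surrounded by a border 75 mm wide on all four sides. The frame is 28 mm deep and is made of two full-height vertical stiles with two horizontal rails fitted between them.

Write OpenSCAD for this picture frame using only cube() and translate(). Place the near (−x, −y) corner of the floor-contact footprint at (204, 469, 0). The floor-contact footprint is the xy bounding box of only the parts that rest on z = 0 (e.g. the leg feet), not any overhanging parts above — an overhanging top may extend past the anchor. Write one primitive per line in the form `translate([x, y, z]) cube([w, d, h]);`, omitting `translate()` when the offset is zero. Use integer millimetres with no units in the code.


translate([204, 469, 0]) cube([75, 28, 903]);
translate([847, 469, 0]) cube([75, 28, 903]);
translate([279, 469, 0]) cube([568, 28, 75]);
translate([279, 469, 828]) cube([568, 28, 75]);


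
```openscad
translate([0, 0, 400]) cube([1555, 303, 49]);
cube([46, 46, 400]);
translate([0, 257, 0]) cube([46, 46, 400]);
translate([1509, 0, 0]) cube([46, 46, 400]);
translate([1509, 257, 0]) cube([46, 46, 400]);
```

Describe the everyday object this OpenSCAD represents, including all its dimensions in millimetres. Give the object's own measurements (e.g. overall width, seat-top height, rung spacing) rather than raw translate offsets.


A long wooden bench with a 1555 mm (x) × 303 mm (y) seat, 49 mm thick, its top surface 449 mm above the floor. Four 46 mm square legs at the seat corners, flush with the edges, run from z = 0 to the seat underside.


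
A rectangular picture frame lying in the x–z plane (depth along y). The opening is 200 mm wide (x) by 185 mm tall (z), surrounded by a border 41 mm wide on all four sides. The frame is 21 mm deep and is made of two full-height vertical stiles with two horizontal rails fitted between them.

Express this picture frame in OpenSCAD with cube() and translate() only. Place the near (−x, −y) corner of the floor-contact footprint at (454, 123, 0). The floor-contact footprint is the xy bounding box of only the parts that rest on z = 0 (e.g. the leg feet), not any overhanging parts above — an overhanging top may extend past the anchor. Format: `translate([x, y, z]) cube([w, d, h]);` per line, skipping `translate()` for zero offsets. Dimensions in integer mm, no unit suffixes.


translate([454, 123, 0]) cube([41, 21, 267]);
translate([695, 123, 0]) cube([41, 21, 267]);
translate([495, 123, 0]) cube([200, 21, 41]);
translate([495, 123, 226]) cube([200, 21, 41]);


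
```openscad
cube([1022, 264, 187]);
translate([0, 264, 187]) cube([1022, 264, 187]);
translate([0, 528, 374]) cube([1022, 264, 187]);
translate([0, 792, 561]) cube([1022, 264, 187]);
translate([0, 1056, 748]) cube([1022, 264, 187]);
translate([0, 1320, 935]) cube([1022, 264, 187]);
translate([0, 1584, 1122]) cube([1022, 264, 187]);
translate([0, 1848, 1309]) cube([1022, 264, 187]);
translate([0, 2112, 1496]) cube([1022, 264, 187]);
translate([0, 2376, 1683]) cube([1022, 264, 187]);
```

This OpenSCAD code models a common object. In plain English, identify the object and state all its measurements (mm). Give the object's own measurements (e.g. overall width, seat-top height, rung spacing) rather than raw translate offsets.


A straight staircase of 10 solid steps. Each step is 1022 mm wide (x), 264 mm deep (y, the going) and 187 mm tall (the rise). The first step rests on the floor; each subsequent step sits one going further in +y and one rise higher in +z, directly behind and above the previous step with no overlap.


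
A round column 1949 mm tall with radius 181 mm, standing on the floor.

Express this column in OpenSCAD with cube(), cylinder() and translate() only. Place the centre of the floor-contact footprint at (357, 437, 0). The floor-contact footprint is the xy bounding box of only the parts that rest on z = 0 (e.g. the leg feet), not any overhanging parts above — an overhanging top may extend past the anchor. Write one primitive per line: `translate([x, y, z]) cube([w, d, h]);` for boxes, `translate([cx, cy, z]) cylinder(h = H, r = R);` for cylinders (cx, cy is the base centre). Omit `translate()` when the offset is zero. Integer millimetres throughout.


translate([357, 437, 0]) cylinder(h = 1949, r = 181);


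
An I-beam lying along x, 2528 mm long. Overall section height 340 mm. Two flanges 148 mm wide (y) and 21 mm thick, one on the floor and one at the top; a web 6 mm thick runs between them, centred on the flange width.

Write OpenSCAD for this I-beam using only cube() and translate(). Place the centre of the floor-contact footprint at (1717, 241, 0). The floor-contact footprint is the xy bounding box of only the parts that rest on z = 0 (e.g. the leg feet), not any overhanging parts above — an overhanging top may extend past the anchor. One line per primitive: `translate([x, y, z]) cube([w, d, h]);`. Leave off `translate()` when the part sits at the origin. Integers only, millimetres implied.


translate([453, 167, 0]) cube([2528, 148, 21]);
translate([453, 238, 21]) cube([2528, 6, 298]);
translate([453, 167, 319]) cube([2528, 148, 21]);
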